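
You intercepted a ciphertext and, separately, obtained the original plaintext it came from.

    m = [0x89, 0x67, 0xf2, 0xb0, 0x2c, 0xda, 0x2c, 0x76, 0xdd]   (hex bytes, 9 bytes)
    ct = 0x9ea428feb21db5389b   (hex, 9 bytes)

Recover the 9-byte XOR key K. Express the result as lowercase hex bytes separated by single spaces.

Since ct = m ⊕ K, XORing both sides with m gives K = m ⊕ ct.
byte 0: 137 ^ 158 =  23
byte 1: 103 ^ 164 = 195
byte 2: 242 ^  40 = 218
byte 3: 176 ^ 254 =  78
byte 4:  44 ^ 178 = 158
byte 5: 218 ^  29 = 199
byte 6:  44 ^ 181 = 153
byte 7: 118 ^  56 =  78
byte 8: 221 ^ 155 =  70

17 c3 da 4e 9e c7 99 4e 46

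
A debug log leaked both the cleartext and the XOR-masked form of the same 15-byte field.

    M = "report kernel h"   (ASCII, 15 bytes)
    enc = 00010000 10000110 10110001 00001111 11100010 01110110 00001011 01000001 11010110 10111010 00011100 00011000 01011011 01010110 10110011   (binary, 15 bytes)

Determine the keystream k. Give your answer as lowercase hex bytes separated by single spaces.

Since enc = M ⊕ k, XORing both sides with M gives k = M ⊕ enc.
72 xor 10 = 62
65 xor 86 = e3
70 xor b1 = c1
6f xor 0f = 60
72 xor e2 = 90
74 xor 76 = 02
20 xor 0b = 2b
6b xor 41 = 2a
65 xor d6 = b3
72 xor ba = c8
6e xor 1c = 72
65 xor 18 = 7d
6c xor 5b = 37
20 xor 56 = 76
68 xor b3 = db

62 e3 c1 60 90 02 2b 2a b3 c8 72 7d 37 76 db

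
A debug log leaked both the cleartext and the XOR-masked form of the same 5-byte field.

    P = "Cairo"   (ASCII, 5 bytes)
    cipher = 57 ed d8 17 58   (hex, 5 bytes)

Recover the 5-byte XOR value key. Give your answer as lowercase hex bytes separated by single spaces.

14 8c b1 65 37

Since cipher = P ⊕ key, XORing both sides with P gives key = P ⊕ cipher.
 67 ^  87 =  20
 97 ^ 237 = 140
105 ^ 216 = 177
114 ^  23 = 101
111 ^  88 =  55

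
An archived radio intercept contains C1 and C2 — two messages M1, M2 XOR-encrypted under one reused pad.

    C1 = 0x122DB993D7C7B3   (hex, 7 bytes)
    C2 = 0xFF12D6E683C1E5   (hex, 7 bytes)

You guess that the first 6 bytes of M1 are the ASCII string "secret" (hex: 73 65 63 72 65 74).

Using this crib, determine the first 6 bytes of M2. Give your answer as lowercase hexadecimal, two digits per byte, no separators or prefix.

9e5a0c073172

First, C1 ⊕ C2 = (M1 ⊕ K) ⊕ (M2 ⊕ K) = M1 ⊕ M2, so the key drops out. Then M2 = (M1 ⊕ M2) ⊕ M1 over the first 6 bytes.
byte 0: (12 xor ff) xor 73 = ed xor 73 = 9e
byte 1: (2d xor 12) xor 65 = 3f xor 65 = 5a
byte 2: (b9 xor d6) xor 63 = 6f xor 63 = 0c
byte 3: (93 xor e6) xor 72 = 75 xor 72 = 07
byte 4: (d7 xor 83) xor 65 = 54 xor 65 = 31
byte 5: (c7 xor c1) xor 74 = 06 xor 74 = 72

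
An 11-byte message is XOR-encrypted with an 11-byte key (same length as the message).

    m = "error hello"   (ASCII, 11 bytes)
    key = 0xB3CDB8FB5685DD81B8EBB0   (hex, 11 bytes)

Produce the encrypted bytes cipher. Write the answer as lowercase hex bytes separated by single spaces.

65 ⊕ b3 = d6
72 ⊕ cd = bf
72 ⊕ b8 = ca
6f ⊕ fb = 94
72 ⊕ 56 = 24
20 ⊕ 85 = a5
68 ⊕ dd = b5
65 ⊕ 81 = e4
6c ⊕ b8 = d4
6c ⊕ eb = 87
6f ⊕ b0 = df

d6 bf ca 94 24 a5 b5 e4 d4 87 df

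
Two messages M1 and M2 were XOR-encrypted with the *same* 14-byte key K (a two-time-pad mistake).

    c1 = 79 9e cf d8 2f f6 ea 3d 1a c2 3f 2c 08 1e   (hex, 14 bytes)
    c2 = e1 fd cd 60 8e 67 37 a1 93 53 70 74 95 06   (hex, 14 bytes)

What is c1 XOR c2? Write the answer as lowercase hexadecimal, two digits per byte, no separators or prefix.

c1 ⊕ c2 = (M1 ⊕ K) ⊕ (M2 ⊕ K) = M1 ⊕ M2 — the shared key cancels under XOR.
byte 0: 121 XOR 225 = 152
byte 1: 158 XOR 253 =  99
byte 2: 207 XOR 205 =   2
byte 3: 216 XOR  96 = 184
byte 4:  47 XOR 142 = 161
byte 5: 246 XOR 103 = 145
byte 6: 234 XOR  55 = 221
byte 7:  61 XOR 161 = 156
byte 8:  26 XOR 147 = 137
byte 9: 194 XOR  83 = 145
byte 10:  63 XOR 112 =  79
byte 11:  44 XOR 116 =  88
byte 12:   8 XOR 149 = 157
byte 13:  30 XOR   6 =  24

986302b8a191dd9c89914f589d18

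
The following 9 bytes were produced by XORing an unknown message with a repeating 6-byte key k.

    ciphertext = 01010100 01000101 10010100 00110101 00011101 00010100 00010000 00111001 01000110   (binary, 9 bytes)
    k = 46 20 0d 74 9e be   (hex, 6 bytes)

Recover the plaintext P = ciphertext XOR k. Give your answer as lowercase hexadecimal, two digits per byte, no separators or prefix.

1265994183aa56194b

The 6-byte key repeats, so the effective keystream is 46 20 0d 74 9e be 46 20 0d.
byte 0: 54 XOR 46 = 12
byte 1: 45 XOR 20 = 65
byte 2: 94 XOR 0d = 99
byte 3: 35 XOR 74 = 41
byte 4: 1d XOR 9e = 83
byte 5: 14 XOR be = aa
byte 6: 10 XOR 46 = 56
byte 7: 39 XOR 20 = 19
byte 8: 46 XOR 0d = 4b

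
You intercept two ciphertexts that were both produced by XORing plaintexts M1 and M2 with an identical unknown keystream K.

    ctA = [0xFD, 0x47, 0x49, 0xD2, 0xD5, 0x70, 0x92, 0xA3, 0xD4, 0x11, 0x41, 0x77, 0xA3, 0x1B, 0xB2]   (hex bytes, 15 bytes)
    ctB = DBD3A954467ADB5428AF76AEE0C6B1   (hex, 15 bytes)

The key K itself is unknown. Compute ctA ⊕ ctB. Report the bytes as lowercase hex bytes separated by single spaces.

ctA ⊕ ctB = (M1 ⊕ K) ⊕ (M2 ⊕ K) = M1 ⊕ M2 — the shared key cancels under XOR.
byte 0: 253 ⊕ 219 =  38
byte 1:  71 ⊕ 211 = 148
byte 2:  73 ⊕ 169 = 224
byte 3: 210 ⊕  84 = 134
byte 4: 213 ⊕  70 = 147
byte 5: 112 ⊕ 122 =  10
byte 6: 146 ⊕ 219 =  73
byte 7: 163 ⊕  84 = 247
byte 8: 212 ⊕  40 = 252
byte 9:  17 ⊕ 175 = 190
byte 10:  65 ⊕ 118 =  55
byte 11: 119 ⊕ 174 = 217
byte 12: 163 ⊕ 224 =  67
byte 13:  27 ⊕ 198 = 221
byte 14: 178 ⊕ 177 =   3

26 94 e0 86 93 0a 49 f7 fc be 37 d9 43 dd 03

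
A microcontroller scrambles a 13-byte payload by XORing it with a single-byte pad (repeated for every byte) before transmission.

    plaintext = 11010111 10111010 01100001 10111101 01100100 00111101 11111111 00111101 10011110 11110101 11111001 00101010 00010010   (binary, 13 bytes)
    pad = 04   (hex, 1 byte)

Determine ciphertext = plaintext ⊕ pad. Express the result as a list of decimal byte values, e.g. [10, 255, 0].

The 1-byte key repeats, so the effective keystream is 04 04 04 04 04 04 04 04 04 04 04 04 04.
byte 0: 11010111 ⊕ 00000100 = 11010011
byte 1: 10111010 ⊕ 00000100 = 10111110
byte 2: 01100001 ⊕ 00000100 = 01100101
byte 3: 10111101 ⊕ 00000100 = 10111001
byte 4: 01100100 ⊕ 00000100 = 01100000
byte 5: 00111101 ⊕ 00000100 = 00111001
byte 6: 11111111 ⊕ 00000100 = 11111011
byte 7: 00111101 ⊕ 00000100 = 00111001
byte 8: 10011110 ⊕ 00000100 = 10011010
byte 9: 11110101 ⊕ 00000100 = 11110001
byte 10: 11111001 ⊕ 00000100 = 11111101
byte 11: 00101010 ⊕ 00000100 = 00101110
byte 12: 00010010 ⊕ 00000100 = 00010110

[211, 190, 101, 185, 96, 57, 251, 57, 154, 241, 253, 46, 22]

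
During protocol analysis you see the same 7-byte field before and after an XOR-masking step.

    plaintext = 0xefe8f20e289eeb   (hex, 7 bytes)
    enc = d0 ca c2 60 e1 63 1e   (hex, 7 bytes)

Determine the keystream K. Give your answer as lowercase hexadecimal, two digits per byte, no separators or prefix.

Since enc = plaintext ⊕ K, XORing both sides with plaintext gives K = plaintext ⊕ enc.
byte 0: 239 ⊕ 208 =  63
byte 1: 232 ⊕ 202 =  34
byte 2: 242 ⊕ 194 =  48
byte 3:  14 ⊕  96 = 110
byte 4:  40 ⊕ 225 = 201
byte 5: 158 ⊕  99 = 253
byte 6: 235 ⊕  30 = 245

3f22306ec9fdf5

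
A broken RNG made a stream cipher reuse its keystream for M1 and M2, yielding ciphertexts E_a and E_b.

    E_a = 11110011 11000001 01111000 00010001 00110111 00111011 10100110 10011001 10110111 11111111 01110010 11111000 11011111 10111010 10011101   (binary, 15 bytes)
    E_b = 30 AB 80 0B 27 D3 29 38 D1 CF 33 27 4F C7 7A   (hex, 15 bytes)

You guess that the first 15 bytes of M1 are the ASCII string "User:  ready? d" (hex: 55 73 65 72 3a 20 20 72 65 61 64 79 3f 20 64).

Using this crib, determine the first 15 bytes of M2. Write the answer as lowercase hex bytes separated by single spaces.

96 19 9d 68 2a c8 af d3 03 51 25 a6 af 5d 83

First, E_a ⊕ E_b = (M1 ⊕ K) ⊕ (M2 ⊕ K) = M1 ⊕ M2, so the key drops out. Then M2 = (M1 ⊕ M2) ⊕ M1 over the first 15 bytes.
byte 0: (f3 ⊕ 30) ⊕ 55 = c3 ⊕ 55 = 96
byte 1: (c1 ⊕ ab) ⊕ 73 = 6a ⊕ 73 = 19
byte 2: (78 ⊕ 80) ⊕ 65 = f8 ⊕ 65 = 9d
byte 3: (11 ⊕ 0b) ⊕ 72 = 1a ⊕ 72 = 68
byte 4: (37 ⊕ 27) ⊕ 3a = 10 ⊕ 3a = 2a
byte 5: (3b ⊕ d3) ⊕ 20 = e8 ⊕ 20 = c8
byte 6: (a6 ⊕ 29) ⊕ 20 = 8f ⊕ 20 = af
byte 7: (99 ⊕ 38) ⊕ 72 = a1 ⊕ 72 = d3
byte 8: (b7 ⊕ d1) ⊕ 65 = 66 ⊕ 65 = 03
byte 9: (ff ⊕ cf) ⊕ 61 = 30 ⊕ 61 = 51
byte 10: (72 ⊕ 33) ⊕ 64 = 41 ⊕ 64 = 25
byte 11: (f8 ⊕ 27) ⊕ 79 = df ⊕ 79 = a6
byte 12: (df ⊕ 4f) ⊕ 3f = 90 ⊕ 3f = af
byte 13: (ba ⊕ c7) ⊕ 20 = 7d ⊕ 20 = 5d
byte 14: (9d ⊕ 7a) ⊕ 64 = e7 ⊕ 64 = 83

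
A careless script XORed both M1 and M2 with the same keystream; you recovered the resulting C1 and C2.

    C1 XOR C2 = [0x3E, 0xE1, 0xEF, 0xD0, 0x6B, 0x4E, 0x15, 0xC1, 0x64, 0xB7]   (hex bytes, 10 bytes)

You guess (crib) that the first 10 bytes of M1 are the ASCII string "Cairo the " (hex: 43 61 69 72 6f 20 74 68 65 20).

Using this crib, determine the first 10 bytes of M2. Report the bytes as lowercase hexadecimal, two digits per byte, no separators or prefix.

7d8086a2046e61a90197

Since C1 ⊕ C2 = M1 ⊕ M2, XORing with the guessed M1 bytes yields the corresponding M2 bytes: M2 = (C1 ⊕ C2) ⊕ M1.
3e ⊕ 43 = 7d
e1 ⊕ 61 = 80
ef ⊕ 69 = 86
d0 ⊕ 72 = a2
6b ⊕ 6f = 04
4e ⊕ 20 = 6e
15 ⊕ 74 = 61
c1 ⊕ 68 = a9
64 ⊕ 65 = 01
b7 ⊕ 20 = 97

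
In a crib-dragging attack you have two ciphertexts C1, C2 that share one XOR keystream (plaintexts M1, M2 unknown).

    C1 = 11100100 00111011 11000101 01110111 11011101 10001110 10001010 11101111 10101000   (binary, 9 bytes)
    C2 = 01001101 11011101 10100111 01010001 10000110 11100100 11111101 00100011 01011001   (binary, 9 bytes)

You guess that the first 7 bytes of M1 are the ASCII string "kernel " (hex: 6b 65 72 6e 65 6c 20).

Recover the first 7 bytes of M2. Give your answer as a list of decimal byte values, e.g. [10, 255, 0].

First, C1 ⊕ C2 = (M1 ⊕ K) ⊕ (M2 ⊕ K) = M1 ⊕ M2, so the key drops out. Then M2 = (M1 ⊕ M2) ⊕ M1 over the first 7 bytes.
byte 0: (e4 XOR 4d) XOR 6b = a9 XOR 6b = c2
byte 1: (3b XOR dd) XOR 65 = e6 XOR 65 = 83
byte 2: (c5 XOR a7) XOR 72 = 62 XOR 72 = 10
byte 3: (77 XOR 51) XOR 6e = 26 XOR 6e = 48
byte 4: (dd XOR 86) XOR 65 = 5b XOR 65 = 3e
byte 5: (8e XOR e4) XOR 6c = 6a XOR 6c = 06
byte 6: (8a XOR fd) XOR 20 = 77 XOR 20 = 57

[194, 131, 16, 72, 62, 6, 87]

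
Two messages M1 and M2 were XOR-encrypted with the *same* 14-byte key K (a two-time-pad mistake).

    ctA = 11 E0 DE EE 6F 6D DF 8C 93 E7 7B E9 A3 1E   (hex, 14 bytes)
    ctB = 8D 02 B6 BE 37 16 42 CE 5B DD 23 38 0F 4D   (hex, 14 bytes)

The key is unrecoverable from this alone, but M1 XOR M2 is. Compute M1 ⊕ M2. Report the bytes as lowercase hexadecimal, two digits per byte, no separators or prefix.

ctA ⊕ ctB = (M1 ⊕ K) ⊕ (M2 ⊕ K) = M1 ⊕ M2 — the shared key cancels under XOR.
byte 0: 11 xor 8d = 9c
byte 1: e0 xor 02 = e2
byte 2: de xor b6 = 68
byte 3: ee xor be = 50
byte 4: 6f xor 37 = 58
byte 5: 6d xor 16 = 7b
byte 6: df xor 42 = 9d
byte 7: 8c xor ce = 42
byte 8: 93 xor 5b = c8
byte 9: e7 xor dd = 3a
byte 10: 7b xor 23 = 58
byte 11: e9 xor 38 = d1
byte 12: a3 xor 0f = ac
byte 13: 1e xor 4d = 53

9ce26850587b9d42c83a58d1ac53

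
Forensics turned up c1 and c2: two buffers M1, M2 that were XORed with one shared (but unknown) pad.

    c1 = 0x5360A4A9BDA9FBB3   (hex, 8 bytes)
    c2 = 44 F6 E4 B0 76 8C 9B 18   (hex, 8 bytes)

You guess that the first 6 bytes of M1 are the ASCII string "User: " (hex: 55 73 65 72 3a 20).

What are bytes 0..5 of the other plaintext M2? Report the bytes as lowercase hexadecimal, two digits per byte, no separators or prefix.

42e5256bf105

First, c1 ⊕ c2 = (M1 ⊕ K) ⊕ (M2 ⊕ K) = M1 ⊕ M2, so the key drops out. Then M2 = (M1 ⊕ M2) ⊕ M1 over the first 6 bytes.
byte 0: (53 ⊕ 44) ⊕ 55 = 17 ⊕ 55 = 42
byte 1: (60 ⊕ f6) ⊕ 73 = 96 ⊕ 73 = e5
byte 2: (a4 ⊕ e4) ⊕ 65 = 40 ⊕ 65 = 25
byte 3: (a9 ⊕ b0) ⊕ 72 = 19 ⊕ 72 = 6b
byte 4: (bd ⊕ 76) ⊕ 3a = cb ⊕ 3a = f1
byte 5: (a9 ⊕ 8c) ⊕ 20 = 25 ⊕ 20 = 05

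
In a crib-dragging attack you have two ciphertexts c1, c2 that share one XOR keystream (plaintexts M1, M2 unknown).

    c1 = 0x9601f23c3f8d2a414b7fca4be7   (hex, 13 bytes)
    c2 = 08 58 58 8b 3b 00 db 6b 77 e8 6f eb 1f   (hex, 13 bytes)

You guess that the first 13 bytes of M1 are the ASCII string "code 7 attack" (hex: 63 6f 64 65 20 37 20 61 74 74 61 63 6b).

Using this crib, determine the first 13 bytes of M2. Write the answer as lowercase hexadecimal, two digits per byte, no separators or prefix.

fd36ced224bad14b48e3c4c393

First, c1 ⊕ c2 = (M1 ⊕ K) ⊕ (M2 ⊕ K) = M1 ⊕ M2, so the key drops out. Then M2 = (M1 ⊕ M2) ⊕ M1 over the first 13 bytes.
byte 0: (96 xor 08) xor 63 = 9e xor 63 = fd
byte 1: (01 xor 58) xor 6f = 59 xor 6f = 36
byte 2: (f2 xor 58) xor 64 = aa xor 64 = ce
byte 3: (3c xor 8b) xor 65 = b7 xor 65 = d2
byte 4: (3f xor 3b) xor 20 = 04 xor 20 = 24
byte 5: (8d xor 00) xor 37 = 8d xor 37 = ba
byte 6: (2a xor db) xor 20 = f1 xor 20 = d1
byte 7: (41 xor 6b) xor 61 = 2a xor 61 = 4b
byte 8: (4b xor 77) xor 74 = 3c xor 74 = 48
byte 9: (7f xor e8) xor 74 = 97 xor 74 = e3
byte 10: (ca xor 6f) xor 61 = a5 xor 61 = c4
byte 11: (4b xor eb) xor 63 = a0 xor 63 = c3
byte 12: (e7 xor 1f) xor 6b = f8 xor 6b = 93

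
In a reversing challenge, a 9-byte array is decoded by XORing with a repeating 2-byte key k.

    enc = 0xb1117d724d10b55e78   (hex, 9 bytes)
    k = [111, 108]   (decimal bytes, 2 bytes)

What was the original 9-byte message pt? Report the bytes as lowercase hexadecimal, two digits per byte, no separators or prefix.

The 2-byte key repeats, so the effective keystream is 6f 6c 6f 6c 6f 6c 6f 6c 6f.
byte 0: b1 xor 6f = de
byte 1: 11 xor 6c = 7d
byte 2: 7d xor 6f = 12
byte 3: 72 xor 6c = 1e
byte 4: 4d xor 6f = 22
byte 5: 10 xor 6c = 7c
byte 6: b5 xor 6f = da
byte 7: 5e xor 6c = 32
byte 8: 78 xor 6f = 17

de7d121e227cda3217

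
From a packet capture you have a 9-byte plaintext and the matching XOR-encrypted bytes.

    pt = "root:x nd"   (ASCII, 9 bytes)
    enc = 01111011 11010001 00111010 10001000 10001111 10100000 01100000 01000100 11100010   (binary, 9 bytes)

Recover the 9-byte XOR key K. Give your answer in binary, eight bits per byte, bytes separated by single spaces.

00001001 10111110 01010101 11111100 10110101 11011000 01000000 00101010 10000110

Since enc = pt ⊕ K, XORing both sides with pt gives K = pt ⊕ enc.
byte 0: 72 ⊕ 7b = 09
byte 1: 6f ⊕ d1 = be
byte 2: 6f ⊕ 3a = 55
byte 3: 74 ⊕ 88 = fc
byte 4: 3a ⊕ 8f = b5
byte 5: 78 ⊕ a0 = d8
byte 6: 20 ⊕ 60 = 40
byte 7: 6e ⊕ 44 = 2a
byte 8: 64 ⊕ e2 = 86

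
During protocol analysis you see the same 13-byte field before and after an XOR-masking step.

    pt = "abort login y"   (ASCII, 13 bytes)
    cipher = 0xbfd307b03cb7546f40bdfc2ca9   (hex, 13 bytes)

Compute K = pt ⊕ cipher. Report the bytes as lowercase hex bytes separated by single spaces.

Since cipher = pt ⊕ K, XORing both sides with pt gives K = pt ⊕ cipher.
 97 ⊕ 191 = 222
 98 ⊕ 211 = 177
111 ⊕   7 = 104
114 ⊕ 176 = 194
116 ⊕  60 =  72
 32 ⊕ 183 = 151
108 ⊕  84 =  56
111 ⊕ 111 =   0
103 ⊕  64 =  39
105 ⊕ 189 = 212
110 ⊕ 252 = 146
 32 ⊕  44 =  12
121 ⊕ 169 = 208

de b1 68 c2 48 97 38 00 27 d4 92 0c d0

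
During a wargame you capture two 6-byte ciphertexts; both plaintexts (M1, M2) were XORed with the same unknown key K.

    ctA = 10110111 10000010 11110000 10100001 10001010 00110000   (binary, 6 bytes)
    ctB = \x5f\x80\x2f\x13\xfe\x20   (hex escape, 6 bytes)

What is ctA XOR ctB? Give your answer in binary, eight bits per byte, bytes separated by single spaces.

11101000 00000010 11011111 10110010 01110100 00010000

ctA ⊕ ctB = (M1 ⊕ K) ⊕ (M2 ⊕ K) = M1 ⊕ M2 — the shared key cancels under XOR.
byte 0: 183 xor  95 = 232
byte 1: 130 xor 128 =   2
byte 2: 240 xor  47 = 223
byte 3: 161 xor  19 = 178
byte 4: 138 xor 254 = 116
byte 5:  48 xor  32 =  16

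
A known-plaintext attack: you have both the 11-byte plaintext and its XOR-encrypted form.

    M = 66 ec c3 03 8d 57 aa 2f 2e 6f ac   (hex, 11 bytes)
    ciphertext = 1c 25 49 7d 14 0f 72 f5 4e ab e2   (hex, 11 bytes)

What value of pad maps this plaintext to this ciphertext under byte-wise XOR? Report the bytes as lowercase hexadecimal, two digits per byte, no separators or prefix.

Since ciphertext = M ⊕ pad, XORing both sides with M gives pad = M ⊕ ciphertext.
66 xor 1c = 7a
ec xor 25 = c9
c3 xor 49 = 8a
03 xor 7d = 7e
8d xor 14 = 99
57 xor 0f = 58
aa xor 72 = d8
2f xor f5 = da
2e xor 4e = 60
6f xor ab = c4
ac xor e2 = 4e

7ac98a7e9958d8da60c44e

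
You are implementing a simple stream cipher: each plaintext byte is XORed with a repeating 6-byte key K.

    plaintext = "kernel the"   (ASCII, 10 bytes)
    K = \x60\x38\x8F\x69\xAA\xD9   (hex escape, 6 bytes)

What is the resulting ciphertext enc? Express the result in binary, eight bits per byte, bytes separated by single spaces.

00001011 01011101 11111101 00000111 11001111 10110101 01000000 01001100 11100111 00001100

The 6-byte key repeats, so the effective keystream is 60 38 8f 69 aa d9 60 38 8f 69.
byte 0: 6b ^ 60 = 0b
byte 1: 65 ^ 38 = 5d
byte 2: 72 ^ 8f = fd
byte 3: 6e ^ 69 = 07
byte 4: 65 ^ aa = cf
byte 5: 6c ^ d9 = b5
byte 6: 20 ^ 60 = 40
byte 7: 74 ^ 38 = 4c
byte 8: 68 ^ 8f = e7
byte 9: 65 ^ 69 = 0c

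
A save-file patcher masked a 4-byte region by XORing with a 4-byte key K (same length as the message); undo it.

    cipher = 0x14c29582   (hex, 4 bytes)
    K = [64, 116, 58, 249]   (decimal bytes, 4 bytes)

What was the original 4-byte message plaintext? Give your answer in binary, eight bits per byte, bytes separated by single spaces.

14 xor 40 = 54
c2 xor 74 = b6
95 xor 3a = af
82 xor f9 = 7b

01010100 10110110 10101111 01111011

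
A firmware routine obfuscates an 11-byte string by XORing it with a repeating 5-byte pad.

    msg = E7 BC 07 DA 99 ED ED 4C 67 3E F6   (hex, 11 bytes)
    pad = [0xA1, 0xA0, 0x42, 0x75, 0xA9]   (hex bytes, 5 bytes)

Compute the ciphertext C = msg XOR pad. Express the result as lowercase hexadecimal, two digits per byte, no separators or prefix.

461c45af304c4d0e129757

The 5-byte key repeats, so the effective keystream is a1 a0 42 75 a9 a1 a0 42 75 a9 a1.
byte 0: 231 ^ 161 =  70
byte 1: 188 ^ 160 =  28
byte 2:   7 ^  66 =  69
byte 3: 218 ^ 117 = 175
byte 4: 153 ^ 169 =  48
byte 5: 237 ^ 161 =  76
byte 6: 237 ^ 160 =  77
byte 7:  76 ^  66 =  14
byte 8: 103 ^ 117 =  18
byte 9:  62 ^ 169 = 151
byte 10: 246 ^ 161 =  87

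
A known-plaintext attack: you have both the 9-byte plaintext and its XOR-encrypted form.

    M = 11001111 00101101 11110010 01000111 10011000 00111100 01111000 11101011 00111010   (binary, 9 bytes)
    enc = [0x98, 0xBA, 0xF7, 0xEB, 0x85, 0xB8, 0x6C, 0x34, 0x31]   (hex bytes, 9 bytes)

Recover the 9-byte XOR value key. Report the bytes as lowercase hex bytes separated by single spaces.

Since enc = M ⊕ key, XORing both sides with M gives key = M ⊕ enc.
cf ⊕ 98 = 57
2d ⊕ ba = 97
f2 ⊕ f7 = 05
47 ⊕ eb = ac
98 ⊕ 85 = 1d
3c ⊕ b8 = 84
78 ⊕ 6c = 14
eb ⊕ 34 = df
3a ⊕ 31 = 0b

57 97 05 ac 1d 84 14 df 0b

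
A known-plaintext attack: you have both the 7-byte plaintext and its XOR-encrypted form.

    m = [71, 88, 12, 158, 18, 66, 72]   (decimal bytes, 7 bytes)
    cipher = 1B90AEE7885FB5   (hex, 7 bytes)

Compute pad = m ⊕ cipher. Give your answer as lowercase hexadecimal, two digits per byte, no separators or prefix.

Since cipher = m ⊕ pad, XORing both sides with m gives pad = m ⊕ cipher.
byte 0: 47 ⊕ 1b = 5c
byte 1: 58 ⊕ 90 = c8
byte 2: 0c ⊕ ae = a2
byte 3: 9e ⊕ e7 = 79
byte 4: 12 ⊕ 88 = 9a
byte 5: 42 ⊕ 5f = 1d
byte 6: 48 ⊕ b5 = fd

5cc8a2799a1dfd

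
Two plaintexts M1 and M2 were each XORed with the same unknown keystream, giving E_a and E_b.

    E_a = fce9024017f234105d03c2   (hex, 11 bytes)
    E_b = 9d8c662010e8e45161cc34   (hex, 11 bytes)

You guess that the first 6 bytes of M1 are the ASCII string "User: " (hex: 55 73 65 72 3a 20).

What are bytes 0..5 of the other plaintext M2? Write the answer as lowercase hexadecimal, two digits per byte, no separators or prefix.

341601123d3a

First, E_a ⊕ E_b = (M1 ⊕ K) ⊕ (M2 ⊕ K) = M1 ⊕ M2, so the key drops out. Then M2 = (M1 ⊕ M2) ⊕ M1 over the first 6 bytes.
byte 0: (fc XOR 9d) XOR 55 = 61 XOR 55 = 34
byte 1: (e9 XOR 8c) XOR 73 = 65 XOR 73 = 16
byte 2: (02 XOR 66) XOR 65 = 64 XOR 65 = 01
byte 3: (40 XOR 20) XOR 72 = 60 XOR 72 = 12
byte 4: (17 XOR 10) XOR 3a = 07 XOR 3a = 3d
byte 5: (f2 XOR e8) XOR 20 = 1a XOR 20 = 3a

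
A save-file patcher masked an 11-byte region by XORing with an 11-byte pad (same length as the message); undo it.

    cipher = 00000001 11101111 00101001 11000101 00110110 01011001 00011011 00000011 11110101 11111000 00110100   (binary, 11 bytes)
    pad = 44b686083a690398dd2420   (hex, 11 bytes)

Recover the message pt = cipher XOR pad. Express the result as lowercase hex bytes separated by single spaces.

45 59 af cd 0c 30 18 9b 28 dc 14

01 XOR 44 = 45
ef XOR b6 = 59
29 XOR 86 = af
c5 XOR 08 = cd
36 XOR 3a = 0c
59 XOR 69 = 30
1b XOR 03 = 18
03 XOR 98 = 9b
f5 XOR dd = 28
f8 XOR 24 = dc
34 XOR 20 = 14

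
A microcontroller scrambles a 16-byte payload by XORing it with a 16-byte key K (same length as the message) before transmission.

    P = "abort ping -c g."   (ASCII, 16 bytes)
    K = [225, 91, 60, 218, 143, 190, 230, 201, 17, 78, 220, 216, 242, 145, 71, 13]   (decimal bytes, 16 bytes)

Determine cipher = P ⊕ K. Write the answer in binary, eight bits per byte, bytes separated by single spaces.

10000000 00111001 01010011 10101000 11111011 10011110 10010110 10100000 01111111 00101001 11111100 11110101 10010001 10110001 00100000 00100011

01100001 XOR 11100001 = 10000000
01100010 XOR 01011011 = 00111001
01101111 XOR 00111100 = 01010011
01110010 XOR 11011010 = 10101000
01110100 XOR 10001111 = 11111011
00100000 XOR 10111110 = 10011110
01110000 XOR 11100110 = 10010110
01101001 XOR 11001001 = 10100000
01101110 XOR 00010001 = 01111111
01100111 XOR 01001110 = 00101001
00100000 XOR 11011100 = 11111100
00101101 XOR 11011000 = 11110101
01100011 XOR 11110010 = 10010001
00100000 XOR 10010001 = 10110001
01100111 XOR 01000111 = 00100000
00101110 XOR 00001101 = 00100011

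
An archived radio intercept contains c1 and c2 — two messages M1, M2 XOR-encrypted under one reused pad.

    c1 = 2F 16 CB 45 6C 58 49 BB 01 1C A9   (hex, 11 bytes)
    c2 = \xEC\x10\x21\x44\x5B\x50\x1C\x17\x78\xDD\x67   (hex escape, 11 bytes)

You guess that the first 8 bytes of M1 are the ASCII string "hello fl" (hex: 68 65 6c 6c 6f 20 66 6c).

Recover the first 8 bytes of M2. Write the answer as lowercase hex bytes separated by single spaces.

ab 63 86 6d 58 28 33 c0

First, c1 ⊕ c2 = (M1 ⊕ K) ⊕ (M2 ⊕ K) = M1 ⊕ M2, so the key drops out. Then M2 = (M1 ⊕ M2) ⊕ M1 over the first 8 bytes.
byte 0: (2f XOR ec) XOR 68 = c3 XOR 68 = ab
byte 1: (16 XOR 10) XOR 65 = 06 XOR 65 = 63
byte 2: (cb XOR 21) XOR 6c = ea XOR 6c = 86
byte 3: (45 XOR 44) XOR 6c = 01 XOR 6c = 6d
byte 4: (6c XOR 5b) XOR 6f = 37 XOR 6f = 58
byte 5: (58 XOR 50) XOR 20 = 08 XOR 20 = 28
byte 6: (49 XOR 1c) XOR 66 = 55 XOR 66 = 33
byte 7: (bb XOR 17) XOR 6c = ac XOR 6c = c0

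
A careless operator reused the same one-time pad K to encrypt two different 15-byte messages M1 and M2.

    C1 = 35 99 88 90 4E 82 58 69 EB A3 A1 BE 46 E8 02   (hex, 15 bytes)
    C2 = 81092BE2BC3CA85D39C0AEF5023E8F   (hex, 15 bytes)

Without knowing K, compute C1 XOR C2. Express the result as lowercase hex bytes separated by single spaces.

C1 ⊕ C2 = (M1 ⊕ K) ⊕ (M2 ⊕ K) = M1 ⊕ M2 — the shared key cancels under XOR.
35 xor 81 = b4
99 xor 09 = 90
88 xor 2b = a3
90 xor e2 = 72
4e xor bc = f2
82 xor 3c = be
58 xor a8 = f0
69 xor 5d = 34
eb xor 39 = d2
a3 xor c0 = 63
a1 xor ae = 0f
be xor f5 = 4b
46 xor 02 = 44
e8 xor 3e = d6
02 xor 8f = 8d

b4 90 a3 72 f2 be f0 34 d2 63 0f 4b 44 d6 8d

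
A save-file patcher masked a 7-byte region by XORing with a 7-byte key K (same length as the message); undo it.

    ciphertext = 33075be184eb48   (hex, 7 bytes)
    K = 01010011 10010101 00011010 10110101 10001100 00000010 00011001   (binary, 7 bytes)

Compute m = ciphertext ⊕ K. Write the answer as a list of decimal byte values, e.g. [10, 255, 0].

[96, 146, 65, 84, 8, 233, 81]

byte 0:  51 XOR  83 =  96
byte 1:   7 XOR 149 = 146
byte 2:  91 XOR  26 =  65
byte 3: 225 XOR 181 =  84
byte 4: 132 XOR 140 =   8
byte 5: 235 XOR   2 = 233
byte 6:  72 XOR  25 =  81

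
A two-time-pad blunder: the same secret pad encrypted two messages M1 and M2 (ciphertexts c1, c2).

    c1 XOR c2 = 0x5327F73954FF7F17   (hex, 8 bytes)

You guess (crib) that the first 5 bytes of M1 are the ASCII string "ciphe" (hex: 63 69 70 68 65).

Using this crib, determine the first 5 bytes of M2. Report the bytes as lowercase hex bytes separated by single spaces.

Since c1 ⊕ c2 = M1 ⊕ M2, XORing with the guessed M1 bytes yields the corresponding M2 bytes: M2 = (c1 ⊕ c2) ⊕ M1.
 83 ^  99 =  48
 39 ^ 105 =  78
247 ^ 112 = 135
 57 ^ 104 =  81
 84 ^ 101 =  49

30 4e 87 51 31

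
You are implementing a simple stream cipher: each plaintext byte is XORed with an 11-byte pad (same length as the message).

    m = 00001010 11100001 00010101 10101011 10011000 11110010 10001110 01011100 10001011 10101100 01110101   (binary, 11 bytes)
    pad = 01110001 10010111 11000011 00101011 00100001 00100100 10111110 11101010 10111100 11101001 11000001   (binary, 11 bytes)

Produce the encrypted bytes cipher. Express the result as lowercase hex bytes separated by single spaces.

7b 76 d6 80 b9 d6 30 b6 37 45 b4

XOR is its own inverse, so applying the key byte-wise gives the result directly.
00001010 ^ 01110001 = 01111011
11100001 ^ 10010111 = 01110110
00010101 ^ 11000011 = 11010110
10101011 ^ 00101011 = 10000000
10011000 ^ 00100001 = 10111001
11110010 ^ 00100100 = 11010110
10001110 ^ 10111110 = 00110000
01011100 ^ 11101010 = 10110110
10001011 ^ 10111100 = 00110111
10101100 ^ 11101001 = 01000101
01110101 ^ 11000001 = 10110100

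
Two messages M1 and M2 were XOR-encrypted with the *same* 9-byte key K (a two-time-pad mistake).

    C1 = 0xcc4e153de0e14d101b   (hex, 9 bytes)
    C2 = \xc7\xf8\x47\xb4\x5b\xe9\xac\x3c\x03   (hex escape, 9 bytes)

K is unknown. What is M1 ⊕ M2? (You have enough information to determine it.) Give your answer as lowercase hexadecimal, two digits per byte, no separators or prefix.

0bb65289bb08e12c18

C1 ⊕ C2 = (M1 ⊕ K) ⊕ (M2 ⊕ K) = M1 ⊕ M2 — the shared key cancels under XOR.
cc ⊕ c7 = 0b
4e ⊕ f8 = b6
15 ⊕ 47 = 52
3d ⊕ b4 = 89
e0 ⊕ 5b = bb
e1 ⊕ e9 = 08
4d ⊕ ac = e1
10 ⊕ 3c = 2c
1b ⊕ 03 = 18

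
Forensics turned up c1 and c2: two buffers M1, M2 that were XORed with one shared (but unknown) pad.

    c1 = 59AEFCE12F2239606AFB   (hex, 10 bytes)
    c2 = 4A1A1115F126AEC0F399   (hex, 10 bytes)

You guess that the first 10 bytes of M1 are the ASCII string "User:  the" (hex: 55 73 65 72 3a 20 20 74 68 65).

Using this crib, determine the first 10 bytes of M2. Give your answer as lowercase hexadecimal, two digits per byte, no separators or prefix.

46c78886e424b7d4f107

First, c1 ⊕ c2 = (M1 ⊕ K) ⊕ (M2 ⊕ K) = M1 ⊕ M2, so the key drops out. Then M2 = (M1 ⊕ M2) ⊕ M1 over the first 10 bytes.
byte 0: (59 ^ 4a) ^ 55 = 13 ^ 55 = 46
byte 1: (ae ^ 1a) ^ 73 = b4 ^ 73 = c7
byte 2: (fc ^ 11) ^ 65 = ed ^ 65 = 88
byte 3: (e1 ^ 15) ^ 72 = f4 ^ 72 = 86
byte 4: (2f ^ f1) ^ 3a = de ^ 3a = e4
byte 5: (22 ^ 26) ^ 20 = 04 ^ 20 = 24
byte 6: (39 ^ ae) ^ 20 = 97 ^ 20 = b7
byte 7: (60 ^ c0) ^ 74 = a0 ^ 74 = d4
byte 8: (6a ^ f3) ^ 68 = 99 ^ 68 = f1
byte 9: (fb ^ 99) ^ 65 = 62 ^ 65 = 07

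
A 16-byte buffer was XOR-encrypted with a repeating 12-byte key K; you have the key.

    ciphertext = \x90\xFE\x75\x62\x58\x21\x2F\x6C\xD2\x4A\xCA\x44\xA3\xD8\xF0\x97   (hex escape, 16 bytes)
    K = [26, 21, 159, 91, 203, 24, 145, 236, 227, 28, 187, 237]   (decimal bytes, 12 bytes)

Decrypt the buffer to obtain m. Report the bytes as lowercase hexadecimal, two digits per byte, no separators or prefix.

The 12-byte key repeats, so the effective keystream is 1a 15 9f 5b cb 18 91 ec e3 1c bb ed 1a 15 9f 5b.
byte 0: 90 ⊕ 1a = 8a
byte 1: fe ⊕ 15 = eb
byte 2: 75 ⊕ 9f = ea
byte 3: 62 ⊕ 5b = 39
byte 4: 58 ⊕ cb = 93
byte 5: 21 ⊕ 18 = 39
byte 6: 2f ⊕ 91 = be
byte 7: 6c ⊕ ec = 80
byte 8: d2 ⊕ e3 = 31
byte 9: 4a ⊕ 1c = 56
byte 10: ca ⊕ bb = 71
byte 11: 44 ⊕ ed = a9
byte 12: a3 ⊕ 1a = b9
byte 13: d8 ⊕ 15 = cd
byte 14: f0 ⊕ 9f = 6f
byte 15: 97 ⊕ 5b = cc

8aebea399339be80315671a9b9cd6fcc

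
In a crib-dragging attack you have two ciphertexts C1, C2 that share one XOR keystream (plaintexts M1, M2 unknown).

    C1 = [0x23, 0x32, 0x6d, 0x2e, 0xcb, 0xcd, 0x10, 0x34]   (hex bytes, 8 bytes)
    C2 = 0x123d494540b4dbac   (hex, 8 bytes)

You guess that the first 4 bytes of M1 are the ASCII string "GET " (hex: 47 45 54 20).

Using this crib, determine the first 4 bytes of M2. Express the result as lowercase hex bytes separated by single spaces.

First, C1 ⊕ C2 = (M1 ⊕ K) ⊕ (M2 ⊕ K) = M1 ⊕ M2, so the key drops out. Then M2 = (M1 ⊕ M2) ⊕ M1 over the first 4 bytes.
byte 0: (23 ^ 12) ^ 47 = 31 ^ 47 = 76
byte 1: (32 ^ 3d) ^ 45 = 0f ^ 45 = 4a
byte 2: (6d ^ 49) ^ 54 = 24 ^ 54 = 70
byte 3: (2e ^ 45) ^ 20 = 6b ^ 20 = 4b

76 4a 70 4b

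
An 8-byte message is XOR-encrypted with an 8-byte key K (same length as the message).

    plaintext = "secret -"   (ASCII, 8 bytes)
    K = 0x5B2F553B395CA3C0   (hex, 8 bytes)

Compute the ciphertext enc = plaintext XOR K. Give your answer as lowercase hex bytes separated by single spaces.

28 4a 36 49 5c 28 83 ed

XOR is its own inverse, so applying the key byte-wise gives the result directly.
byte 0: 115 XOR  91 =  40
byte 1: 101 XOR  47 =  74
byte 2:  99 XOR  85 =  54
byte 3: 114 XOR  59 =  73
byte 4: 101 XOR  57 =  92
byte 5: 116 XOR  92 =  40
byte 6:  32 XOR 163 = 131
byte 7:  45 XOR 192 = 237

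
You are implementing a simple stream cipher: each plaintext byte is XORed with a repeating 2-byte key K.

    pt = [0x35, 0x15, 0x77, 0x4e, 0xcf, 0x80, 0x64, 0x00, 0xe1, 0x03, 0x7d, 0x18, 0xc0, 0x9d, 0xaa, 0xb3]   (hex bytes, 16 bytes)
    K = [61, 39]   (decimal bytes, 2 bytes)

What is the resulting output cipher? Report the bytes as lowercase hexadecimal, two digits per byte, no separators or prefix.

08324a69f2a75927dc24403ffdba9794

The 2-byte key repeats, so the effective keystream is 3d 27 3d 27 3d 27 3d 27 3d 27 3d 27 3d 27 3d 27.
byte 0: 35 ⊕ 3d = 08
byte 1: 15 ⊕ 27 = 32
byte 2: 77 ⊕ 3d = 4a
byte 3: 4e ⊕ 27 = 69
byte 4: cf ⊕ 3d = f2
byte 5: 80 ⊕ 27 = a7
byte 6: 64 ⊕ 3d = 59
byte 7: 00 ⊕ 27 = 27
byte 8: e1 ⊕ 3d = dc
byte 9: 03 ⊕ 27 = 24
byte 10: 7d ⊕ 3d = 40
byte 11: 18 ⊕ 27 = 3f
byte 12: c0 ⊕ 3d = fd
byte 13: 9d ⊕ 27 = ba
byte 14: aa ⊕ 3d = 97
byte 15: b3 ⊕ 27 = 94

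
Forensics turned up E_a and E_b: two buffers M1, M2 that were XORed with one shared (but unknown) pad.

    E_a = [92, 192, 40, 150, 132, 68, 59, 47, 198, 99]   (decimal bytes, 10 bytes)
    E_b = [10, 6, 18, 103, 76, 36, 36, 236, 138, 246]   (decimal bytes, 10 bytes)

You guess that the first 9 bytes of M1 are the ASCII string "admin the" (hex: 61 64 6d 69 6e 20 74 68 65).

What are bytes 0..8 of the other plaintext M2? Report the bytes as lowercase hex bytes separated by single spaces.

37 a2 57 98 a6 40 6b ab 29

First, E_a ⊕ E_b = (M1 ⊕ K) ⊕ (M2 ⊕ K) = M1 ⊕ M2, so the key drops out. Then M2 = (M1 ⊕ M2) ⊕ M1 over the first 9 bytes.
byte 0: (5c ^ 0a) ^ 61 = 56 ^ 61 = 37
byte 1: (c0 ^ 06) ^ 64 = c6 ^ 64 = a2
byte 2: (28 ^ 12) ^ 6d = 3a ^ 6d = 57
byte 3: (96 ^ 67) ^ 69 = f1 ^ 69 = 98
byte 4: (84 ^ 4c) ^ 6e = c8 ^ 6e = a6
byte 5: (44 ^ 24) ^ 20 = 60 ^ 20 = 40
byte 6: (3b ^ 24) ^ 74 = 1f ^ 74 = 6b
byte 7: (2f ^ ec) ^ 68 = c3 ^ 68 = ab
byte 8: (c6 ^ 8a) ^ 65 = 4c ^ 65 = 29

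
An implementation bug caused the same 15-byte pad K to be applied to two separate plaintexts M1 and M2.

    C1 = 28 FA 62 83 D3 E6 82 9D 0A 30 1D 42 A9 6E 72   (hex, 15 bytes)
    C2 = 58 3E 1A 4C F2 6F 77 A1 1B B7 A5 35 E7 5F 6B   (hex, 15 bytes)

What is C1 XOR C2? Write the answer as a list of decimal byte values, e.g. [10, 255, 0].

[112, 196, 120, 207, 33, 137, 245, 60, 17, 135, 184, 119, 78, 49, 25]

C1 ⊕ C2 = (M1 ⊕ K) ⊕ (M2 ⊕ K) = M1 ⊕ M2 — the shared key cancels under XOR.
byte 0: 28 XOR 58 = 70
byte 1: fa XOR 3e = c4
byte 2: 62 XOR 1a = 78
byte 3: 83 XOR 4c = cf
byte 4: d3 XOR f2 = 21
byte 5: e6 XOR 6f = 89
byte 6: 82 XOR 77 = f5
byte 7: 9d XOR a1 = 3c
byte 8: 0a XOR 1b = 11
byte 9: 30 XOR b7 = 87
byte 10: 1d XOR a5 = b8
byte 11: 42 XOR 35 = 77
byte 12: a9 XOR e7 = 4e
byte 13: 6e XOR 5f = 31
byte 14: 72 XOR 6b = 19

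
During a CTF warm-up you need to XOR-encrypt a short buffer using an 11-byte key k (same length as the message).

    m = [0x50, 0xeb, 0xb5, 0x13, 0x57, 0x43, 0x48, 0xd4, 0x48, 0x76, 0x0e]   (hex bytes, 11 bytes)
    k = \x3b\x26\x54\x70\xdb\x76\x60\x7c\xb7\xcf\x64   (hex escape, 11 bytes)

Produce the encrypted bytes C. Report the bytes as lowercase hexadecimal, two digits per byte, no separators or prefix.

6bcde1638c3528a8ffb96a

50 XOR 3b = 6b
eb XOR 26 = cd
b5 XOR 54 = e1
13 XOR 70 = 63
57 XOR db = 8c
43 XOR 76 = 35
48 XOR 60 = 28
d4 XOR 7c = a8
48 XOR b7 = ff
76 XOR cf = b9
0e XOR 64 = 6a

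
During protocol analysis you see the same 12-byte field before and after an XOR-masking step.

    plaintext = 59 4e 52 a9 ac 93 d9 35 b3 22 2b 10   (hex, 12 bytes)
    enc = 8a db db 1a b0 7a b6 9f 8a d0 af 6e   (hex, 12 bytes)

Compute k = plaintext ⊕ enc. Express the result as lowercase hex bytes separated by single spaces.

d3 95 89 b3 1c e9 6f aa 39 f2 84 7e

Since enc = plaintext ⊕ k, XORing both sides with plaintext gives k = plaintext ⊕ enc.
byte 0: 59 XOR 8a = d3
byte 1: 4e XOR db = 95
byte 2: 52 XOR db = 89
byte 3: a9 XOR 1a = b3
byte 4: ac XOR b0 = 1c
byte 5: 93 XOR 7a = e9
byte 6: d9 XOR b6 = 6f
byte 7: 35 XOR 9f = aa
byte 8: b3 XOR 8a = 39
byte 9: 22 XOR d0 = f2
byte 10: 2b XOR af = 84
byte 11: 10 XOR 6e = 7e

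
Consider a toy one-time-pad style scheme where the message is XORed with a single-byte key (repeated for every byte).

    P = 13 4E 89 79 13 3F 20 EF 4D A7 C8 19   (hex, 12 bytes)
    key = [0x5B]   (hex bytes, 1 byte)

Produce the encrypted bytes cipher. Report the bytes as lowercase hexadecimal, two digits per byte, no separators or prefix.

4815d22248647bb416fc9342

The 1-byte key repeats, so the effective keystream is 5b 5b 5b 5b 5b 5b 5b 5b 5b 5b 5b 5b.
byte 0: 00010011 XOR 01011011 = 01001000
byte 1: 01001110 XOR 01011011 = 00010101
byte 2: 10001001 XOR 01011011 = 11010010
byte 3: 01111001 XOR 01011011 = 00100010
byte 4: 00010011 XOR 01011011 = 01001000
byte 5: 00111111 XOR 01011011 = 01100100
byte 6: 00100000 XOR 01011011 = 01111011
byte 7: 11101111 XOR 01011011 = 10110100
byte 8: 01001101 XOR 01011011 = 00010110
byte 9: 10100111 XOR 01011011 = 11111100
byte 10: 11001000 XOR 01011011 = 10010011
byte 11: 00011001 XOR 01011011 = 01000010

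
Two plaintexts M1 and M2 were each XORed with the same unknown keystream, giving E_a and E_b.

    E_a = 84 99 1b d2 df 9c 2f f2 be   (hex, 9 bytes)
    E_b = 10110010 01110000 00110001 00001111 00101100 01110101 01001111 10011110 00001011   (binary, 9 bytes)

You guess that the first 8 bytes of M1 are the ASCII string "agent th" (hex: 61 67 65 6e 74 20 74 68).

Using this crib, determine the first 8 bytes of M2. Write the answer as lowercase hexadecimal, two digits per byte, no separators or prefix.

578e4fb387c91404

First, E_a ⊕ E_b = (M1 ⊕ K) ⊕ (M2 ⊕ K) = M1 ⊕ M2, so the key drops out. Then M2 = (M1 ⊕ M2) ⊕ M1 over the first 8 bytes.
byte 0: (84 ⊕ b2) ⊕ 61 = 36 ⊕ 61 = 57
byte 1: (99 ⊕ 70) ⊕ 67 = e9 ⊕ 67 = 8e
byte 2: (1b ⊕ 31) ⊕ 65 = 2a ⊕ 65 = 4f
byte 3: (d2 ⊕ 0f) ⊕ 6e = dd ⊕ 6e = b3
byte 4: (df ⊕ 2c) ⊕ 74 = f3 ⊕ 74 = 87
byte 5: (9c ⊕ 75) ⊕ 20 = e9 ⊕ 20 = c9
byte 6: (2f ⊕ 4f) ⊕ 74 = 60 ⊕ 74 = 14
byte 7: (f2 ⊕ 9e) ⊕ 68 = 6c ⊕ 68 = 04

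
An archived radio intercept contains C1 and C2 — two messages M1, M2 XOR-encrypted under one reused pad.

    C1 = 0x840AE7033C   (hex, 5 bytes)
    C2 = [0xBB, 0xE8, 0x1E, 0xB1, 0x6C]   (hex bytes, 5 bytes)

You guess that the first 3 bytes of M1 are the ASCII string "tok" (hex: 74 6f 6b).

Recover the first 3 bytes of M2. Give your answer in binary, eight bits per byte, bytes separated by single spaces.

01001011 10001101 10010010

First, C1 ⊕ C2 = (M1 ⊕ K) ⊕ (M2 ⊕ K) = M1 ⊕ M2, so the key drops out. Then M2 = (M1 ⊕ M2) ⊕ M1 over the first 3 bytes.
byte 0: (84 ^ bb) ^ 74 = 3f ^ 74 = 4b
byte 1: (0a ^ e8) ^ 6f = e2 ^ 6f = 8d
byte 2: (e7 ^ 1e) ^ 6b = f9 ^ 6b = 92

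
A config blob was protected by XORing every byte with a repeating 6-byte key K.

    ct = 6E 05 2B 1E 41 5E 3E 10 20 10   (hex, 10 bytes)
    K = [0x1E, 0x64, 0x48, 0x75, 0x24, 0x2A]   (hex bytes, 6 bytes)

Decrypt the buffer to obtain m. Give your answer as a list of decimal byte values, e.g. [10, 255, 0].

[112, 97, 99, 107, 101, 116, 32, 116, 104, 101]

The 6-byte key repeats, so the effective keystream is 1e 64 48 75 24 2a 1e 64 48 75.
byte 0: 6e ⊕ 1e = 70
byte 1: 05 ⊕ 64 = 61
byte 2: 2b ⊕ 48 = 63
byte 3: 1e ⊕ 75 = 6b
byte 4: 41 ⊕ 24 = 65
byte 5: 5e ⊕ 2a = 74
byte 6: 3e ⊕ 1e = 20
byte 7: 10 ⊕ 64 = 74
byte 8: 20 ⊕ 48 = 68
byte 9: 10 ⊕ 75 = 65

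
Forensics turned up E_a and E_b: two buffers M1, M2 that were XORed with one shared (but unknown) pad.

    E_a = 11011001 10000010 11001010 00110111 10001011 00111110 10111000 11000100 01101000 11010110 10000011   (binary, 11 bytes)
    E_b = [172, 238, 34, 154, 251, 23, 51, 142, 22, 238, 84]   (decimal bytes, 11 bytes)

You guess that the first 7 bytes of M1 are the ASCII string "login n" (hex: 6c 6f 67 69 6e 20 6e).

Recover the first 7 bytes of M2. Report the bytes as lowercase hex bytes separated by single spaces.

19 03 8f c4 1e 09 e5

First, E_a ⊕ E_b = (M1 ⊕ K) ⊕ (M2 ⊕ K) = M1 ⊕ M2, so the key drops out. Then M2 = (M1 ⊕ M2) ⊕ M1 over the first 7 bytes.
byte 0: (d9 ⊕ ac) ⊕ 6c = 75 ⊕ 6c = 19
byte 1: (82 ⊕ ee) ⊕ 6f = 6c ⊕ 6f = 03
byte 2: (ca ⊕ 22) ⊕ 67 = e8 ⊕ 67 = 8f
byte 3: (37 ⊕ 9a) ⊕ 69 = ad ⊕ 69 = c4
byte 4: (8b ⊕ fb) ⊕ 6e = 70 ⊕ 6e = 1e
byte 5: (3e ⊕ 17) ⊕ 20 = 29 ⊕ 20 = 09
byte 6: (b8 ⊕ 33) ⊕ 6e = 8b ⊕ 6e = e5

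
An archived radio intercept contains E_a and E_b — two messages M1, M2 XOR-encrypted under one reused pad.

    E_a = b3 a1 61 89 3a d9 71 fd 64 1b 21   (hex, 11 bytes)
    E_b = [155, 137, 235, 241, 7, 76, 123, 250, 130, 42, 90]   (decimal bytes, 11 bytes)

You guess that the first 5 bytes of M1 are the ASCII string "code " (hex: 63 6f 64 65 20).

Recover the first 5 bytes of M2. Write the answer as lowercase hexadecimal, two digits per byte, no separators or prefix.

First, E_a ⊕ E_b = (M1 ⊕ K) ⊕ (M2 ⊕ K) = M1 ⊕ M2, so the key drops out. Then M2 = (M1 ⊕ M2) ⊕ M1 over the first 5 bytes.
byte 0: (b3 xor 9b) xor 63 = 28 xor 63 = 4b
byte 1: (a1 xor 89) xor 6f = 28 xor 6f = 47
byte 2: (61 xor eb) xor 64 = 8a xor 64 = ee
byte 3: (89 xor f1) xor 65 = 78 xor 65 = 1d
byte 4: (3a xor 07) xor 20 = 3d xor 20 = 1d

4b47ee1d1d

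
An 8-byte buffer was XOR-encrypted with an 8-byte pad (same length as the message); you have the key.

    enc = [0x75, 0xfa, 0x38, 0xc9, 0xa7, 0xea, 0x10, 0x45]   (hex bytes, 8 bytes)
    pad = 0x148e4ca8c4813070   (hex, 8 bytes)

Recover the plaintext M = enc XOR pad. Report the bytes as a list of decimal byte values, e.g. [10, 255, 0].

XOR is its own inverse, so applying the key byte-wise gives the result directly.
75 XOR 14 = 61
fa XOR 8e = 74
38 XOR 4c = 74
c9 XOR a8 = 61
a7 XOR c4 = 63
ea XOR 81 = 6b
10 XOR 30 = 20
45 XOR 70 = 35

[97, 116, 116, 97, 99, 107, 32, 53]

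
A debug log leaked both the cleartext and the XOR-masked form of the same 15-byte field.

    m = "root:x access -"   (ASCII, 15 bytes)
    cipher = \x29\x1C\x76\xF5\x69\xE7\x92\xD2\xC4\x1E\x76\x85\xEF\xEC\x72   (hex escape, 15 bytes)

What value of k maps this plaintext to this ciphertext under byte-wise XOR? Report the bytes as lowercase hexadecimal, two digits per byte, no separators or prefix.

5b731981539fb2b3a77d13f69ccc5f

Since cipher = m ⊕ k, XORing both sides with m gives k = m ⊕ cipher.
byte 0: 72 ^ 29 = 5b
byte 1: 6f ^ 1c = 73
byte 2: 6f ^ 76 = 19
byte 3: 74 ^ f5 = 81
byte 4: 3a ^ 69 = 53
byte 5: 78 ^ e7 = 9f
byte 6: 20 ^ 92 = b2
byte 7: 61 ^ d2 = b3
byte 8: 63 ^ c4 = a7
byte 9: 63 ^ 1e = 7d
byte 10: 65 ^ 76 = 13
byte 11: 73 ^ 85 = f6
byte 12: 73 ^ ef = 9c
byte 13: 20 ^ ec = cc
byte 14: 2d ^ 72 = 5f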